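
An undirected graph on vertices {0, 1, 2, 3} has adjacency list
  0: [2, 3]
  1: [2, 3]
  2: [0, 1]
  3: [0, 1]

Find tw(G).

2

A width-2 tree decomposition is:
Bags: B1 = {0, 2, 3}  B2 = {1, 2, 3}
Tree: B1–B2
Every bag has size at most 3, so the width is 3 − 1 = 2 and tw(G) ≤ 2. The edges 3–0–2–1–3 form a cycle, so G is not a tree and its treewidth is at least 2. Therefore the treewidth is 2.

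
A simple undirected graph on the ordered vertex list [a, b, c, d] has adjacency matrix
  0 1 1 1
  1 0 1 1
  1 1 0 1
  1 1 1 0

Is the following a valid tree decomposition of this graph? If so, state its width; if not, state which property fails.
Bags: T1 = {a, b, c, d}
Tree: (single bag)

Every vertex of G appears in some bag (union = {a, b, c, d}); every edge is covered by a bag; and for each vertex v the set of bags containing v is connected in the bag tree. The decomposition is therefore valid. The largest bag has 4 vertices, so the width is 3.

Yes; width 3.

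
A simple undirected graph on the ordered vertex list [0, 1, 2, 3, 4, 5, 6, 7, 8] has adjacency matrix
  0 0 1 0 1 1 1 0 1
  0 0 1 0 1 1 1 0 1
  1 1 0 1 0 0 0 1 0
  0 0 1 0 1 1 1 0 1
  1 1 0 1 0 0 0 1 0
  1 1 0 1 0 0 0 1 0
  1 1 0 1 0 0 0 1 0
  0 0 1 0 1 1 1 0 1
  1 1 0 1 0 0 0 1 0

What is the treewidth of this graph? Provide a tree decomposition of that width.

Every bag has size at most 5, so the width is 5 − 1 = 4 and tw(G) ≤ 4. For the lower bound: the 5 vertex sets {1,8}, {3,4}, {6,7}, {0}, {5} are disjoint, each induces a connected subgraph, and every pair is joined by at least one edge of G. Contracting each set to a single vertex therefore yields K_{5} as a minor, and since treewidth is minor-monotone, tw(G) ≥ tw(K_{5}) = 4. Therefore the treewidth is 4.

Treewidth 4.
Bags: B1 = {0, 1, 3, 7, 8}  B2 = {0, 1, 3, 4, 7}  B3 = {0, 1, 3, 6, 7}  B4 = {0, 1, 3, 5, 7}  B5 = {0, 1, 2, 3, 7}
Tree: B1–B2, B2–B3, B3–B4, B4–B5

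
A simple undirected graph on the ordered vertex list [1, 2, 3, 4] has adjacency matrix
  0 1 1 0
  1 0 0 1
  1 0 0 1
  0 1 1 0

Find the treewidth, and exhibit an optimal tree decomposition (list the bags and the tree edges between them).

Treewidth 2.
Bags: B1 = {1, 3, 4}  B2 = {1, 2, 4}
Tree: B1–B2

Every bag has size at most 3, so the width is 3 − 1 = 2 and tw(G) ≤ 2. Since 4–3–1–2–4 is a cycle in G, G is not acyclic. Forests are exactly the graphs of treewidth ≤ 1, so tw(G) ≥ 2. Hence tw(G) = 2 exactly.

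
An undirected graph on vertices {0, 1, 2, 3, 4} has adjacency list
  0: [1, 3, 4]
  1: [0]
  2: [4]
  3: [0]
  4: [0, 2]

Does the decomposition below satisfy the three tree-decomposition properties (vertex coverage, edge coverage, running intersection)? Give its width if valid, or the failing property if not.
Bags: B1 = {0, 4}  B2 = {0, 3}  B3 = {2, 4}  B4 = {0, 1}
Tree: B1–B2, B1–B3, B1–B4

Yes; width 1.

Every vertex of G appears in some bag (union = {0, 1, 2, 3, 4}); every edge is covered by a bag; and for each vertex v the set of bags containing v is connected in the bag tree. The decomposition is therefore valid. The largest bag has 2 vertices, so the width is 1.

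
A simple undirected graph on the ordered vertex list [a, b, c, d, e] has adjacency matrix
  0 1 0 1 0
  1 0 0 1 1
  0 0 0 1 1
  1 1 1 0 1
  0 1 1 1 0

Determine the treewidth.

2

A width-2 tree decomposition is:
Bags: B1 = {b, d, e}  B2 = {c, d, e}  B3 = {a, b, d}
Tree: B1–B2, B1–B3
The largest bag has 3 vertices, giving width 2; this decomposition certifies tw(G) ≤ 2. For the lower bound, the 3 vertices {c, d, e} are pairwise adjacent, and any tree decomposition puts a clique entirely inside one bag — forcing width ≥ 2. Combining the bounds, tw(G) = 2.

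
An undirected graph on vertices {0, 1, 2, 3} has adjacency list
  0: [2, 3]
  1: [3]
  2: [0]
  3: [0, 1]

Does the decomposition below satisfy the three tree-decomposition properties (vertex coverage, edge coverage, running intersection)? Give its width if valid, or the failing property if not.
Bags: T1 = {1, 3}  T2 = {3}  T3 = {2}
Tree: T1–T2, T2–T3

A tree decomposition must satisfy three properties: every vertex lies in some bag; for every edge, both endpoints lie together in some bag; and for every vertex, the bags containing it form a connected subtree. Here vertex 0 appears in no bag, so the decomposition is invalid.

No — vertex 0 appears in no bag.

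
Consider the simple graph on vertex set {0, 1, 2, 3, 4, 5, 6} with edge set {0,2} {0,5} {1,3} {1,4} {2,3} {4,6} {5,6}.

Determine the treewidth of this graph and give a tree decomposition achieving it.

The largest bag has 3 vertices, giving width 2; this decomposition certifies tw(G) ≤ 2. The edges 2–0–5–6–4–1–3–2 form a cycle, so G is not a tree and its treewidth is at least 2. Combining the bounds, tw(G) = 2.

Treewidth 2.
Bags: B1 = {0, 2, 5}  B2 = {2, 5, 6}  B3 = {2, 4, 6}  B4 = {1, 2, 4}  B5 = {1, 2, 3}
Tree: B1–B2, B2–B3, B3–B4, B4–B5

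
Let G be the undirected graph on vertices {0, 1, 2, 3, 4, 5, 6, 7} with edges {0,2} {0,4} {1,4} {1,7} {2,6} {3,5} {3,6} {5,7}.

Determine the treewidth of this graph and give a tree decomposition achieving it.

Treewidth 2.
One such decomposition:
Bags: B1 = {0, 2, 4}  B2 = {2, 4, 6}  B3 = {3, 4, 6}  B4 = {3, 4, 5}  B5 = {4, 5, 7}  B6 = {1, 4, 7}
Tree: B1–B2, B2–B3, B3–B4, B4–B5, B5–B6

The largest bag has 3 vertices, giving width 2; this decomposition certifies tw(G) ≤ 2. The edges 4–0–2–6–3–5–7–1–4 form a cycle, so G is not a tree and its treewidth is at least 2. Combining the bounds, tw(G) = 2.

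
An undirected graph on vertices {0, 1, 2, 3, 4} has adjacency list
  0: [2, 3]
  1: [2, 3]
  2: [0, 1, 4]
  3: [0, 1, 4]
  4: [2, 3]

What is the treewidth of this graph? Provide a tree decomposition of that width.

Each bag holds 3 vertices, so the decomposition has width 2, which upper-bounds the treewidth. The edges 1–2–0–3–1 form a cycle, so G is not a tree and its treewidth is at least 2. Therefore the treewidth is 2.

Treewidth 2.
One such decomposition:
Bags: B1 = {1, 2, 3}  B2 = {0, 2, 3}  B3 = {2, 3, 4}
Tree: B1–B2, B2–B3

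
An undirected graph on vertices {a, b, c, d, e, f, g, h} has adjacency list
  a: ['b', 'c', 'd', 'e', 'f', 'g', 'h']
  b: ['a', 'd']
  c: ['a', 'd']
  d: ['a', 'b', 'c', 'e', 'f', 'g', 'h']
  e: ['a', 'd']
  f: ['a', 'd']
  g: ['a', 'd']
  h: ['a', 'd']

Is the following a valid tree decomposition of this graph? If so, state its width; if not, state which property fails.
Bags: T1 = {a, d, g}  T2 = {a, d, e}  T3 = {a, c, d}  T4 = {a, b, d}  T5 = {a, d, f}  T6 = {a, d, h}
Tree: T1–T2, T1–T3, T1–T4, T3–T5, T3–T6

Checking the three conditions: (i) the bags cover all of {a, b, c, d, e, f, g, h}; (ii) for each edge, some bag contains both endpoints; (iii) the bags containing any fixed vertex form a subtree. All hold, so the decomposition is valid with width 3 − 1 = 2.

Yes; width 2.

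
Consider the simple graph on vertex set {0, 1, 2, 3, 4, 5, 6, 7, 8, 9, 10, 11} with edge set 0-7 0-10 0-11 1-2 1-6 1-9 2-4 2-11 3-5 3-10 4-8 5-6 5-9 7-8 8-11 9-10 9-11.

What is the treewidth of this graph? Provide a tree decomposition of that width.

Treewidth 3.
Bags: B1 = {0, 4, 7, 8}  B2 = {0, 4, 8, 11}  B3 = {0, 2, 4, 11}  B4 = {0, 2, 10, 11}  B5 = {2, 9, 10, 11}  B6 = {1, 2, 9, 10}  B7 = {1, 3, 9, 10}  B8 = {1, 3, 5, 9}  B9 = {1, 3, 5, 6}
Tree: B1–B2, B2–B3, B3–B4, B4–B5, B5–B6, B6–B7, B7–B8, B8–B9

The largest bag has 4 vertices, giving width 3; this decomposition certifies tw(G) ≤ 3. For the lower bound: the 4 vertex sets {4,7,8}, {0}, {11}, {1,2,9,10} are disjoint, each induces a connected subgraph, and every pair is joined by at least one edge of G. Contracting each set to a single vertex therefore yields K_{4} as a minor, and since treewidth is minor-monotone, tw(G) ≥ tw(K_{4}) = 3. Combining the bounds, tw(G) = 3.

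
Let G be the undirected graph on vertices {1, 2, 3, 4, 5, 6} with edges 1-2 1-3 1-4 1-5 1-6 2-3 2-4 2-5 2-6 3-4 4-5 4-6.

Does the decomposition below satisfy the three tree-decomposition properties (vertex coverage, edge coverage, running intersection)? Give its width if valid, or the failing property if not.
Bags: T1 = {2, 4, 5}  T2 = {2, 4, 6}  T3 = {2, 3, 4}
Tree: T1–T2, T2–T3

No — vertex 1 appears in no bag.

A tree decomposition must satisfy three properties: every vertex lies in some bag; for every edge, both endpoints lie together in some bag; and for every vertex, the bags containing it form a connected subtree. Here vertex 1 appears in no bag, so the decomposition is invalid.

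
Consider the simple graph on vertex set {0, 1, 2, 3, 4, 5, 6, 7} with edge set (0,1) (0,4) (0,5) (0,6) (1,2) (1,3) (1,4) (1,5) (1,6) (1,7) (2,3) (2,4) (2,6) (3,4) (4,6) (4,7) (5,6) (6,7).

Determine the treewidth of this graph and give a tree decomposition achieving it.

Treewidth 3.
Bags: B1 = {1, 2, 4, 6}  B2 = {0, 1, 4, 6}  B3 = {0, 1, 5, 6}  B4 = {1, 2, 3, 4}  B5 = {1, 4, 6, 7}
Tree: B1–B2, B2–B3, B1–B4, B1–B5

Each bag holds 4 vertices, so the decomposition has width 3, which upper-bounds the treewidth. On the other hand G contains the 4-clique {1, 2, 3, 4}. A clique must lie in a single bag of any decomposition, so no decomposition can have width below 3. Hence tw(G) = 3 exactly.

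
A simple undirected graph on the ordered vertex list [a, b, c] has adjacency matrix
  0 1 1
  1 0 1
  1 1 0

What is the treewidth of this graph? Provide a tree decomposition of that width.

With just one bag of size 3, the width is 3 − 1 = 2, so tw(G) ≤ 2. For the lower bound, the 3 vertices {a, b, c} are pairwise adjacent, and any tree decomposition puts a clique entirely inside one bag — forcing width ≥ 2. Combining the bounds, tw(G) = 2.

Treewidth 2.
Bags: B1 = {a, b, c}
Tree: (single bag)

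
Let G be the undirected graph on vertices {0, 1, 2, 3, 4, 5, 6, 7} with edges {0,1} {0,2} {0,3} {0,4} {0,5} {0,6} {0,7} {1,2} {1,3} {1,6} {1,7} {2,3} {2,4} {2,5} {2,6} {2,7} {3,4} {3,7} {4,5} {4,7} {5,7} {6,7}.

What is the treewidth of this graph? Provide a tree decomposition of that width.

The largest bag has 5 vertices, giving width 4; this decomposition certifies tw(G) ≤ 4. For the lower bound, the 5 vertices {0, 1, 2, 3, 7} are pairwise adjacent, and any tree decomposition puts a clique entirely inside one bag — forcing width ≥ 4. The upper and lower bounds meet at 4, so that is the treewidth.

Treewidth 4.
Bags: B1 = {0, 2, 3, 4, 7}  B2 = {0, 1, 2, 3, 7}  B3 = {0, 2, 4, 5, 7}  B4 = {0, 1, 2, 6, 7}
Tree: B1–B2, B1–B3, B2–B4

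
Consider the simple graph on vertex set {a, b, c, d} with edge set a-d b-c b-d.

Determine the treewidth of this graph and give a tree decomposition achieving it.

Every bag has size at most 2, so the width is 2 − 1 = 1 and tw(G) ≤ 1. Since G has at least one edge (e.g. a–d), it is not an edgeless graph, so tw(G) ≥ 1. The upper and lower bounds meet at 1, so that is the treewidth.

Treewidth 1.
One such decomposition:
Bags: B1 = {a, d}  B2 = {b, d}  B3 = {b, c}
Tree: B1–B2, B2–B3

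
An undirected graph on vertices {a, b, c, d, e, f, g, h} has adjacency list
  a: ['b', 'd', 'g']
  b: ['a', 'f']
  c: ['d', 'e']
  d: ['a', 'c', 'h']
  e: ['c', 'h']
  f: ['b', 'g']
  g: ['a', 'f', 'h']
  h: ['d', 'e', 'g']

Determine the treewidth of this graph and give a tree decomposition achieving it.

Treewidth 2.
One optimal decomposition is:
Bags: B1 = {a, b, f}  B2 = {a, f, g}  B3 = {a, d, g}  B4 = {d, g, h}  B5 = {c, d, h}  B6 = {c, e, h}
Tree: B1–B2, B2–B3, B3–B4, B4–B5, B5–B6

Every bag has size at most 3, so the width is 3 − 1 = 2 and tw(G) ≤ 2. The edges b–f–g–a–b form a cycle, so G is not a tree and its treewidth is at least 2. Combining the bounds, tw(G) = 2.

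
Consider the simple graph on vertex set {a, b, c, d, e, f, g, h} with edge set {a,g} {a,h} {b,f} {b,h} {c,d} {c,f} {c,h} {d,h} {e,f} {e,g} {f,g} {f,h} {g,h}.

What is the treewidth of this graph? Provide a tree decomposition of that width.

Each bag holds 3 vertices, so the decomposition has width 2, which upper-bounds the treewidth. Conversely, {e, f, g} is a clique of size 3, and the vertices of any clique must share a bag in every tree decomposition; so some bag has ≥ 3 vertices and tw(G) ≥ 2. Combining the bounds, tw(G) = 2.

Treewidth 2.
Bags: B1 = {f, g, h}  B2 = {a, g, h}  B3 = {e, f, g}  B4 = {c, f, h}  B5 = {b, f, h}  B6 = {c, d, h}
Tree: B1–B2, B1–B3, B1–B4, B1–B5, B4–B6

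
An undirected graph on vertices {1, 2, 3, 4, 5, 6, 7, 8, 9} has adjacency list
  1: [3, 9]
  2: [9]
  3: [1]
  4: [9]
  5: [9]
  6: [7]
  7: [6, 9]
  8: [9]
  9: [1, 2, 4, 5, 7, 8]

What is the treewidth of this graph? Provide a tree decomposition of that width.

Treewidth 1.
Bags: B1 = {8, 9}  B2 = {2, 9}  B3 = {5, 9}  B4 = {1, 9}  B5 = {7, 9}  B6 = {4, 9}  B7 = {1, 3}  B8 = {6, 7}
Tree: B1–B2, B1–B3, B2–B4, B3–B5, B2–B6, B4–B7, B5–B8

Each bag holds 2 vertices, so the decomposition has width 1, which upper-bounds the treewidth. Any graph with an edge has treewidth ≥ 1, and G has the edge 9–8. Hence tw(G) = 1 exactly.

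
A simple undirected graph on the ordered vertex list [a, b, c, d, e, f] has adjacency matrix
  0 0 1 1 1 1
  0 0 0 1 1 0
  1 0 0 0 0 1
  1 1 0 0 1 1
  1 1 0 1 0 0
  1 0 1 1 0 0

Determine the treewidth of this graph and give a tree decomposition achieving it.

Every bag has size at most 3, so the width is 3 − 1 = 2 and tw(G) ≤ 2. Conversely, {a, d, e} is a clique of size 3, and the vertices of any clique must share a bag in every tree decomposition; so some bag has ≥ 3 vertices and tw(G) ≥ 2. Combining the bounds, tw(G) = 2.

Treewidth 2.
One such decomposition:
Bags: B1 = {a, d, f}  B2 = {a, d, e}  B3 = {b, d, e}  B4 = {a, c, f}
Tree: B1–B2, B2–B3, B1–B4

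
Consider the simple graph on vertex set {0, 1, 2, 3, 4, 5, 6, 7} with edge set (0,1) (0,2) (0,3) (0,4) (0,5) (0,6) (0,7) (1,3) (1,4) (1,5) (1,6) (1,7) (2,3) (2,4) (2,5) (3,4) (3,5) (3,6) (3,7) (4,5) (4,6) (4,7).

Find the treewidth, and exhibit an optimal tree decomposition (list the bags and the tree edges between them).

Treewidth 4.
One such decomposition:
Bags: B1 = {0, 2, 3, 4, 5}  B2 = {0, 1, 3, 4, 5}  B3 = {0, 1, 3, 4, 6}  B4 = {0, 1, 3, 4, 7}
Tree: B1–B2, B2–B3, B2–B4

Each bag holds 5 vertices, so the decomposition has width 4, which upper-bounds the treewidth. Conversely, {0, 1, 3, 4, 5} is a clique of size 5, and the vertices of any clique must share a bag in every tree decomposition; so some bag has ≥ 5 vertices and tw(G) ≥ 4. Combining the bounds, tw(G) = 4.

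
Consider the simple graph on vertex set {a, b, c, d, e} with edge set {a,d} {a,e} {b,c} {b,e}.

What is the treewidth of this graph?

1

A width-1 tree decomposition is:
Bags: B1 = {b, c}  B2 = {b, e}  B3 = {a, e}  B4 = {a, d}
Tree: B1–B2, B2–B3, B3–B4
Every bag has size at most 2, so the width is 2 − 1 = 1 and tw(G) ≤ 1. Any graph with an edge has treewidth ≥ 1, and G has the edge c–b. Hence tw(G) = 1 exactly.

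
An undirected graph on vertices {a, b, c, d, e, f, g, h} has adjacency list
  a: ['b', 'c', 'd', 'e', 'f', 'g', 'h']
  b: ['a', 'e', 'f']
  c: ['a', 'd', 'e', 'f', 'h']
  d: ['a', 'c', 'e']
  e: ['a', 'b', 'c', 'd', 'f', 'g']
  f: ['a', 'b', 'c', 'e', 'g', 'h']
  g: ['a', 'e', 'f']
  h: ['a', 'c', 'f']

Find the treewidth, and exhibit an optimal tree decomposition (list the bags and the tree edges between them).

Each bag holds 4 vertices, so the decomposition has width 3, which upper-bounds the treewidth. Conversely, {a, c, d, e} is a clique of size 4, and the vertices of any clique must share a bag in every tree decomposition; so some bag has ≥ 4 vertices and tw(G) ≥ 3. Therefore the treewidth is 3.

Treewidth 3.
One optimal decomposition is:
Bags: B1 = {a, c, e, f}  B2 = {a, c, d, e}  B3 = {a, e, f, g}  B4 = {a, c, f, h}  B5 = {a, b, e, f}
Tree: B1–B2, B1–B3, B1–B4, B1–B5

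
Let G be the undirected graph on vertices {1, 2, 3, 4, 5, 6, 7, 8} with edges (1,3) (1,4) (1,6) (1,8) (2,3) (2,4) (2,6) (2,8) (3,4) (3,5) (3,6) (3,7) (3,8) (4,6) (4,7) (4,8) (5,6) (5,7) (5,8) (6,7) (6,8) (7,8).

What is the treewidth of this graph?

4

A width-4 tree decomposition is:
Bags: B1 = {3, 4, 6, 7, 8}  B2 = {1, 3, 4, 6, 8}  B3 = {2, 3, 4, 6, 8}  B4 = {3, 5, 6, 7, 8}
Tree: B1–B2, B2–B3, B1–B4
Every bag has size at most 5, so the width is 5 − 1 = 4 and tw(G) ≤ 4. Conversely, {1, 3, 4, 6, 8} is a clique of size 5, and the vertices of any clique must share a bag in every tree decomposition; so some bag has ≥ 5 vertices and tw(G) ≥ 4. The upper and lower bounds meet at 4, so that is the treewidth.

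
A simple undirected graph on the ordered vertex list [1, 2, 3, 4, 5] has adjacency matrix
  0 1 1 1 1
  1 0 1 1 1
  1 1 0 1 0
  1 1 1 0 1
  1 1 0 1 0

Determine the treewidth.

A width-3 tree decomposition is:
Bags: B1 = {1, 2, 4, 5}  B2 = {1, 2, 3, 4}
Tree: B1–B2
Each bag holds 4 vertices, so the decomposition has width 3, which upper-bounds the treewidth. For the lower bound, the 4 vertices {1, 2, 3, 4} are pairwise adjacent, and any tree decomposition puts a clique entirely inside one bag — forcing width ≥ 3. Hence tw(G) = 3 exactly.

3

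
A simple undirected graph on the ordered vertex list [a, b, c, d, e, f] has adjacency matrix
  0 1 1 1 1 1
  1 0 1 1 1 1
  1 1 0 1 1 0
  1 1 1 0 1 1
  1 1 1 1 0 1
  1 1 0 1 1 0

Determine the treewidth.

A width-4 tree decomposition is:
Bags: B1 = {a, b, d, e, f}  B2 = {a, b, c, d, e}
Tree: B1–B2
Every bag has size at most 5, so the width is 5 − 1 = 4 and tw(G) ≤ 4. Conversely, {a, b, c, d, e} is a clique of size 5, and the vertices of any clique must share a bag in every tree decomposition; so some bag has ≥ 5 vertices and tw(G) ≥ 4. Hence tw(G) = 4 exactly.

4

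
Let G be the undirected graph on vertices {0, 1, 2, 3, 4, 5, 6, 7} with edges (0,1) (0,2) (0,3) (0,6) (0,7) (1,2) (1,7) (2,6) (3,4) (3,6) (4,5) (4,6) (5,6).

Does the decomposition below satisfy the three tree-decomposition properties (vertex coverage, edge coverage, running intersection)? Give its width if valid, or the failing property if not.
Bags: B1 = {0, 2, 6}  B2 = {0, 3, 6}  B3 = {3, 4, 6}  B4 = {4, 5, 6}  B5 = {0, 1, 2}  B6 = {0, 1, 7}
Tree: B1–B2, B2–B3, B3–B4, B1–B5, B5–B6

Yes; width 2.

Checking the three conditions: (i) the bags cover all of {0, 1, 2, 3, 4, 5, 6, 7}; (ii) for each edge, some bag contains both endpoints; (iii) the bags containing any fixed vertex form a subtree. All hold, so the decomposition is valid with width 3 − 1 = 2.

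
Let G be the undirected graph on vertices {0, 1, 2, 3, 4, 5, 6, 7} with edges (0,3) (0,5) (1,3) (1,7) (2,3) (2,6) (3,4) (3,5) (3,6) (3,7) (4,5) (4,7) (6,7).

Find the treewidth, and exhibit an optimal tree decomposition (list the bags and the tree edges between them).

Treewidth 2.
One such decomposition:
Bags: B1 = {0, 3, 5}  B2 = {3, 4, 5}  B3 = {3, 4, 7}  B4 = {3, 6, 7}  B5 = {1, 3, 7}  B6 = {2, 3, 6}
Tree: B1–B2, B2–B3, B3–B4, B4–B5, B4–B6

The largest bag has 3 vertices, giving width 2; this decomposition certifies tw(G) ≤ 2. On the other hand G contains the 3-clique {0, 3, 5}. A clique must lie in a single bag of any decomposition, so no decomposition can have width below 2. Combining the bounds, tw(G) = 2.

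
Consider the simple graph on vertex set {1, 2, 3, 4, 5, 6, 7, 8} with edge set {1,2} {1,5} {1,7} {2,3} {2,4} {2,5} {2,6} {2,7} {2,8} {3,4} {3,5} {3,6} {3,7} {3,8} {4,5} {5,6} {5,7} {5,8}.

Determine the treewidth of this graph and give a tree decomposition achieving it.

Treewidth 3.
One optimal decomposition is:
Bags: B1 = {2, 3, 4, 5}  B2 = {2, 3, 5, 7}  B3 = {2, 3, 5, 6}  B4 = {2, 3, 5, 8}  B5 = {1, 2, 5, 7}
Tree: B1–B2, B1–B3, B2–B4, B2–B5

Every bag has size at most 4, so the width is 4 − 1 = 3 and tw(G) ≤ 3. For the lower bound, the 4 vertices {1, 2, 5, 7} are pairwise adjacent, and any tree decomposition puts a clique entirely inside one bag — forcing width ≥ 3. Hence tw(G) = 3 exactly.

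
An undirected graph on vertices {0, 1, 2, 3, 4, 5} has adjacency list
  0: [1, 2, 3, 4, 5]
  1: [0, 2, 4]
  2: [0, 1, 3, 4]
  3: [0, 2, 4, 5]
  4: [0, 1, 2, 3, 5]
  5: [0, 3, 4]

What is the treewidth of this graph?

3

A width-3 tree decomposition is:
Bags: B1 = {0, 2, 3, 4}  B2 = {0, 3, 4, 5}  B3 = {0, 1, 2, 4}
Tree: B1–B2, B1–B3
The largest bag has 4 vertices, giving width 3; this decomposition certifies tw(G) ≤ 3. For the lower bound, the 4 vertices {0, 1, 2, 4} are pairwise adjacent, and any tree decomposition puts a clique entirely inside one bag — forcing width ≥ 3. Therefore the treewidth is 3.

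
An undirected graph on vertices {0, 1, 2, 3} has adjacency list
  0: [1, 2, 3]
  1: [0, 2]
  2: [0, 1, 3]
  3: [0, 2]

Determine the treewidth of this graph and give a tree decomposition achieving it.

Treewidth 2.
One optimal decomposition is:
Bags: B1 = {0, 2, 3}  B2 = {0, 1, 2}
Tree: B1–B2

Every bag has size at most 3, so the width is 3 − 1 = 2 and tw(G) ≤ 2. On the other hand G contains the 3-clique {0, 1, 2}. A clique must lie in a single bag of any decomposition, so no decomposition can have width below 2. Combining the bounds, tw(G) = 2.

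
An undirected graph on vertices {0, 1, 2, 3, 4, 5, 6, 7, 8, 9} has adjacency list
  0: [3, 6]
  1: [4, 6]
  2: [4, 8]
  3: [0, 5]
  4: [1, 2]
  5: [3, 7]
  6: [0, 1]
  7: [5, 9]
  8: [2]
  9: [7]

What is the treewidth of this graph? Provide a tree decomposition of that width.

Treewidth 1.
Bags: B1 = {7, 9}  B2 = {5, 7}  B3 = {3, 5}  B4 = {0, 3}  B5 = {0, 6}  B6 = {1, 6}  B7 = {1, 4}  B8 = {2, 4}  B9 = {2, 8}
Tree: B1–B2, B2–B3, B3–B4, B4–B5, B5–B6, B6–B7, B7–B8, B8–B9

The largest bag has 2 vertices, giving width 1; this decomposition certifies tw(G) ≤ 1. Since G has at least one edge (e.g. 9–7), it is not an edgeless graph, so tw(G) ≥ 1. Therefore the treewidth is 1.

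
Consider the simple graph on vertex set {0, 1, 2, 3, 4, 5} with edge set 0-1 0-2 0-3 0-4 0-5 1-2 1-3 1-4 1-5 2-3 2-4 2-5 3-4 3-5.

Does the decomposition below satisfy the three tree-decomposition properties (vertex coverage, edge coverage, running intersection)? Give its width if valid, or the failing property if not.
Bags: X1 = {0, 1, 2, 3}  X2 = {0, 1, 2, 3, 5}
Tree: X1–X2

A tree decomposition must satisfy three properties: every vertex lies in some bag; for every edge, both endpoints lie together in some bag; and for every vertex, the bags containing it form a connected subtree. Here vertex 4 appears in no bag, so the decomposition is invalid.

No — vertex 4 appears in no bag.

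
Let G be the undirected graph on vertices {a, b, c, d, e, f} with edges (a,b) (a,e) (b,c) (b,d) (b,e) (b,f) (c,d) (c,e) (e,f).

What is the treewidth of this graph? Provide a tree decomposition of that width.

Each bag holds 3 vertices, so the decomposition has width 2, which upper-bounds the treewidth. On the other hand G contains the 3-clique {b, c, d}. A clique must lie in a single bag of any decomposition, so no decomposition can have width below 2. Hence tw(G) = 2 exactly.

Treewidth 2.
One optimal decomposition is:
Bags: B1 = {b, c, e}  B2 = {a, b, e}  B3 = {b, c, d}  B4 = {b, e, f}
Tree: B1–B2, B1–B3, B2–B4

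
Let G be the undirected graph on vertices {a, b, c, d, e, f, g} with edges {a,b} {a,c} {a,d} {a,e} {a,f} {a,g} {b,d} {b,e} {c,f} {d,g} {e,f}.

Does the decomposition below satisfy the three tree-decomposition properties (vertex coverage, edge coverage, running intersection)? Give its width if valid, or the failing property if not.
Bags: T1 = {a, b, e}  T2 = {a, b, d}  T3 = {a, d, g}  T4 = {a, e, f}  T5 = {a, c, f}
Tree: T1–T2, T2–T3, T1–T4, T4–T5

Checking the three conditions: (i) the bags cover all of {a, b, c, d, e, f, g}; (ii) for each edge, some bag contains both endpoints; (iii) the bags containing any fixed vertex form a subtree. All hold, so the decomposition is valid with width 3 − 1 = 2.

Yes; width 2.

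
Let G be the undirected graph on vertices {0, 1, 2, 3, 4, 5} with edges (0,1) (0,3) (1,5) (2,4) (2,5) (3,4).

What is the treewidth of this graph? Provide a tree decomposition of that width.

Treewidth 2.
One such decomposition:
Bags: B1 = {1, 2, 5}  B2 = {1, 2, 4}  B3 = {1, 3, 4}  B4 = {0, 1, 3}
Tree: B1–B2, B2–B3, B3–B4

Each bag holds 3 vertices, so the decomposition has width 2, which upper-bounds the treewidth. Since 1–5–2–4–3–0–1 is a cycle in G, G is not acyclic. Forests are exactly the graphs of treewidth ≤ 1, so tw(G) ≥ 2. Hence tw(G) = 2 exactly.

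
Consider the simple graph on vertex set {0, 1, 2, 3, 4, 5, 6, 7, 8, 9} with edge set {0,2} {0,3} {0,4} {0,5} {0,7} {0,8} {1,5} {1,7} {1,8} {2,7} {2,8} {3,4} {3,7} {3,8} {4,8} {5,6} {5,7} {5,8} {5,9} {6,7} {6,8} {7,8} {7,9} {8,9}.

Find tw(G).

A width-3 tree decomposition is:
Bags: B1 = {5, 7, 8, 9}  B2 = {0, 5, 7, 8}  B3 = {5, 6, 7, 8}  B4 = {0, 3, 7, 8}  B5 = {0, 3, 4, 8}  B6 = {0, 2, 7, 8}  B7 = {1, 5, 7, 8}
Tree: B1–B2, B1–B3, B2–B4, B4–B5, B4–B6, B2–B7
Every bag has size at most 4, so the width is 4 − 1 = 3 and tw(G) ≤ 3. For the lower bound, the 4 vertices {0, 3, 4, 8} are pairwise adjacent, and any tree decomposition puts a clique entirely inside one bag — forcing width ≥ 3. Combining the bounds, tw(G) = 3.

3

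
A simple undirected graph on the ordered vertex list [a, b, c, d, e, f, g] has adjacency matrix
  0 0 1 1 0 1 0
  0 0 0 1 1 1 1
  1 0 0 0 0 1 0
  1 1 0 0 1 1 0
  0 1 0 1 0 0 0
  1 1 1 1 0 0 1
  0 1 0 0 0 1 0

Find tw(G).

2

A width-2 tree decomposition is:
Bags: B1 = {b, d, f}  B2 = {b, f, g}  B3 = {a, d, f}  B4 = {b, d, e}  B5 = {a, c, f}
Tree: B1–B2, B1–B3, B1–B4, B3–B5
The largest bag has 3 vertices, giving width 2; this decomposition certifies tw(G) ≤ 2. On the other hand G contains the 3-clique {b, d, e}. A clique must lie in a single bag of any decomposition, so no decomposition can have width below 2. Hence tw(G) = 2 exactly.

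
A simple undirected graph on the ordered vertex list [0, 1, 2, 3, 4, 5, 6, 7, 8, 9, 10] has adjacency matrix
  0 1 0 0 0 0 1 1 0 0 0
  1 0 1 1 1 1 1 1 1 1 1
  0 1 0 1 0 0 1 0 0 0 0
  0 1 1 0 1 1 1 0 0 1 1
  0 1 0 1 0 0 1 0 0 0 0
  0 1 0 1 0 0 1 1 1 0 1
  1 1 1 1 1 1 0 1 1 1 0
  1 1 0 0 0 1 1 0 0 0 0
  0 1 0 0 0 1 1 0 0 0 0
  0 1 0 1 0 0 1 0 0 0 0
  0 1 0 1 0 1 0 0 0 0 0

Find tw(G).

A width-3 tree decomposition is:
Bags: B1 = {1, 3, 5, 6}  B2 = {1, 5, 6, 7}  B3 = {1, 2, 3, 6}  B4 = {1, 5, 6, 8}  B5 = {1, 3, 4, 6}  B6 = {1, 3, 5, 10}  B7 = {0, 1, 6, 7}  B8 = {1, 3, 6, 9}
Tree: B1–B2, B1–B3, B2–B4, B3–B5, B1–B6, B2–B7, B5–B8
Each bag holds 4 vertices, so the decomposition has width 3, which upper-bounds the treewidth. For the lower bound, the 4 vertices {1, 3, 5, 10} are pairwise adjacent, and any tree decomposition puts a clique entirely inside one bag — forcing width ≥ 3. The upper and lower bounds meet at 3, so that is the treewidth.

3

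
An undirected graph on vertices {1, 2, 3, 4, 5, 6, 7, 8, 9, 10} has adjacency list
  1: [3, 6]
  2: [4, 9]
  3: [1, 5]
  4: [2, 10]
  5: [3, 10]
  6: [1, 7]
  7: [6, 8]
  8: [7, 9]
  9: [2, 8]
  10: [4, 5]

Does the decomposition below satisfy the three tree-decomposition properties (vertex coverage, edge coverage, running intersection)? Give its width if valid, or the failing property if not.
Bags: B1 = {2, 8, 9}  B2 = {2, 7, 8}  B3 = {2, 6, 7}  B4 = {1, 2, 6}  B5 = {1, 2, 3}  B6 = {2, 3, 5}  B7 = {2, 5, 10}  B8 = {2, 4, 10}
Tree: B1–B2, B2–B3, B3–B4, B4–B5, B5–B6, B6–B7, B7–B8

Yes; width 2.

Vertex coverage: the bags together contain {1, 2, 3, 4, 5, 6, 7, 8, 9, 10}, the full vertex set. Edge coverage: each edge of G has both endpoints in at least one bag. Running intersection: for every vertex, the bags containing it form a connected subtree. All three properties hold, so this is a valid tree decomposition of width max|bag| − 1 = 2, and hence tw(G) ≤ 2.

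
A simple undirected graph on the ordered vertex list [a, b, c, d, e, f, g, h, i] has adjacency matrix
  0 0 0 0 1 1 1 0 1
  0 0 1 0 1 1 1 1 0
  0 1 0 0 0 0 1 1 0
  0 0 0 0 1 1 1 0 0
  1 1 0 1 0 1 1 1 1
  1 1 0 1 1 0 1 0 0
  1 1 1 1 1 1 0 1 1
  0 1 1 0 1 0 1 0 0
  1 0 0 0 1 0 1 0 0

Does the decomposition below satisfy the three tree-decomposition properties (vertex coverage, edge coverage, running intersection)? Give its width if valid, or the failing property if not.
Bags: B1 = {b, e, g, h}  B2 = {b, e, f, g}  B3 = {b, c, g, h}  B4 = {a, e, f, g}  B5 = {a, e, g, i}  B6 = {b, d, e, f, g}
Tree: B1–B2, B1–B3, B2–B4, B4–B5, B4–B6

No — bags containing vertex b are not connected in the tree.

A tree decomposition must satisfy three properties: every vertex lies in some bag; for every edge, both endpoints lie together in some bag; and for every vertex, the bags containing it form a connected subtree. Here bags containing vertex b are not connected in the tree, so the decomposition is invalid.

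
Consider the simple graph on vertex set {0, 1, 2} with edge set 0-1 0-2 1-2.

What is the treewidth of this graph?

A width-2 tree decomposition is:
Bags: B1 = {0, 1, 2}
Tree: (single bag)
With just one bag of size 3, the width is 3 − 1 = 2, so tw(G) ≤ 2. On the other hand G contains the 3-clique {0, 1, 2}. A clique must lie in a single bag of any decomposition, so no decomposition can have width below 2. Therefore the treewidth is 2.

2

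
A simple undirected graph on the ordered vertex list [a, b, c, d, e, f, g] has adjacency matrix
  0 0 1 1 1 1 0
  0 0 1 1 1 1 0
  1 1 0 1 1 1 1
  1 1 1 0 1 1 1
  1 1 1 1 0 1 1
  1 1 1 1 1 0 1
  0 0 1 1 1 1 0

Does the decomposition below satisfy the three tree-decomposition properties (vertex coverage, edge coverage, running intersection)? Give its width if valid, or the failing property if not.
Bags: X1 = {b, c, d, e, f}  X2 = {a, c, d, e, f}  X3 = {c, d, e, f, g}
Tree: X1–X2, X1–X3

Yes; width 4.

Every vertex of G appears in some bag (union = {a, b, c, d, e, f, g}); every edge is covered by a bag; and for each vertex v the set of bags containing v is connected in the bag tree. The decomposition is therefore valid. The largest bag has 5 vertices, so the width is 4.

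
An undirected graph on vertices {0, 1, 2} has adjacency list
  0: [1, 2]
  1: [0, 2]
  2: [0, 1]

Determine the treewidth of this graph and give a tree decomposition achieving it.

Treewidth 2.
One such decomposition:
Bags: B1 = {0, 1, 2}
Tree: (single bag)

A single bag containing all 3 vertices is trivially a valid decomposition of width 2. On the other hand G contains the 3-clique {0, 1, 2}. A clique must lie in a single bag of any decomposition, so no decomposition can have width below 2. The upper and lower bounds meet at 2, so that is the treewidth.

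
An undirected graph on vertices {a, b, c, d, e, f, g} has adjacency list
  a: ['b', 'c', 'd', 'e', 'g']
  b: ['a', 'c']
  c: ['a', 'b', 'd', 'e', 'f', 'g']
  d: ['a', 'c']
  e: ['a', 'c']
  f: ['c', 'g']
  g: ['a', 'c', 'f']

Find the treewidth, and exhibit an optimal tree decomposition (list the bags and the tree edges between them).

The largest bag has 3 vertices, giving width 2; this decomposition certifies tw(G) ≤ 2. Conversely, {a, c, d} is a clique of size 3, and the vertices of any clique must share a bag in every tree decomposition; so some bag has ≥ 3 vertices and tw(G) ≥ 2. Hence tw(G) = 2 exactly.

Treewidth 2.
One such decomposition:
Bags: B1 = {a, b, c}  B2 = {a, c, g}  B3 = {a, c, d}  B4 = {a, c, e}  B5 = {c, f, g}
Tree: B1–B2, B2–B3, B1–B4, B2–B5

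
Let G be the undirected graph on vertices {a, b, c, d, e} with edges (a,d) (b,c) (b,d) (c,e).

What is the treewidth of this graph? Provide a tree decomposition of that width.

Treewidth 1.
One such decomposition:
Bags: B1 = {b, d}  B2 = {a, d}  B3 = {b, c}  B4 = {c, e}
Tree: B1–B2, B1–B3, B3–B4

The largest bag has 2 vertices, giving width 1; this decomposition certifies tw(G) ≤ 1. G has an edge, so its treewidth is at least 1. The upper and lower bounds meet at 1, so that is the treewidth.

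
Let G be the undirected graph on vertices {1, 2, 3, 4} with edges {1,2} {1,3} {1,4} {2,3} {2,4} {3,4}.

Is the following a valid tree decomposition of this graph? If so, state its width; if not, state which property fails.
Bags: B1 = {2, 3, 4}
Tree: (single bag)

A tree decomposition must satisfy three properties: every vertex lies in some bag; for every edge, both endpoints lie together in some bag; and for every vertex, the bags containing it form a connected subtree. Here vertex 1 appears in no bag, so the decomposition is invalid.

No — vertex 1 appears in no bag.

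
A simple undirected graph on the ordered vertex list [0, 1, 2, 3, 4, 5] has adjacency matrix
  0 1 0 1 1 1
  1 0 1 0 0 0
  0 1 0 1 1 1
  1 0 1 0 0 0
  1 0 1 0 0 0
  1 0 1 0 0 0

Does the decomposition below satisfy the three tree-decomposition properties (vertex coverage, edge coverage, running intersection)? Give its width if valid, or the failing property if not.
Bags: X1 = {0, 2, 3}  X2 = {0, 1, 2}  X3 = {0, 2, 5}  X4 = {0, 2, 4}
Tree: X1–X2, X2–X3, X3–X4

Every vertex of G appears in some bag (union = {0, 1, 2, 3, 4, 5}); every edge is covered by a bag; and for each vertex v the set of bags containing v is connected in the bag tree. The decomposition is therefore valid. The largest bag has 3 vertices, so the width is 2.

Yes; width 2.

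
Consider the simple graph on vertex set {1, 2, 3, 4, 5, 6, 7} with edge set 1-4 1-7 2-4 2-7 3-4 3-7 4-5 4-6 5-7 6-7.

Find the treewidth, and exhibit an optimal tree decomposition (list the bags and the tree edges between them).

Treewidth 2.
One such decomposition:
Bags: B1 = {4, 5, 7}  B2 = {4, 6, 7}  B3 = {2, 4, 7}  B4 = {1, 4, 7}  B5 = {3, 4, 7}
Tree: B1–B2, B2–B3, B3–B4, B4–B5

Every bag has size at most 3, so the width is 3 − 1 = 2 and tw(G) ≤ 2. The edges 4–5–7–6–4 form a cycle, so G is not a tree and its treewidth is at least 2. Hence tw(G) = 2 exactly.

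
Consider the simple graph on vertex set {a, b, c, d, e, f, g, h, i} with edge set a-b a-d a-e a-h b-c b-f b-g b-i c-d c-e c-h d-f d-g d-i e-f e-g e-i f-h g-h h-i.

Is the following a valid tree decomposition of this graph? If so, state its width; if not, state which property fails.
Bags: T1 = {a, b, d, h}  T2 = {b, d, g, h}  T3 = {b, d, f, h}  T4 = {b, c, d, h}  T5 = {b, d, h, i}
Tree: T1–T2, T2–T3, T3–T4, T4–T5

A tree decomposition must satisfy three properties: every vertex lies in some bag; for every edge, both endpoints lie together in some bag; and for every vertex, the bags containing it form a connected subtree. Here vertex e appears in no bag, so the decomposition is invalid.

No — vertex e appears in no bag.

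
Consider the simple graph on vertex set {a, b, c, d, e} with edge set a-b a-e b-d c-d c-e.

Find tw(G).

A width-2 tree decomposition is:
Bags: B1 = {a, b, e}  B2 = {b, c, e}  B3 = {b, c, d}
Tree: B1–B2, B2–B3
Every bag has size at most 3, so the width is 3 − 1 = 2 and tw(G) ≤ 2. For the lower bound, G contains the cycle b–a–e–c–d–b, so G is not a forest; only forests have treewidth ≤ 1, hence tw(G) ≥ 2. Therefore the treewidth is 2.

2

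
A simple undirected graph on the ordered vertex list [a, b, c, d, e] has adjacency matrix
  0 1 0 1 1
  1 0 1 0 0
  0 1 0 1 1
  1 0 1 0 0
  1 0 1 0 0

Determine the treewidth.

2

A width-2 tree decomposition is:
Bags: B1 = {a, c, d}  B2 = {a, b, c}  B3 = {a, c, e}
Tree: B1–B2, B2–B3
Every bag has size at most 3, so the width is 3 − 1 = 2 and tw(G) ≤ 2. The edges a–d–c–b–a form a cycle, so G is not a tree and its treewidth is at least 2. Combining the bounds, tw(G) = 2.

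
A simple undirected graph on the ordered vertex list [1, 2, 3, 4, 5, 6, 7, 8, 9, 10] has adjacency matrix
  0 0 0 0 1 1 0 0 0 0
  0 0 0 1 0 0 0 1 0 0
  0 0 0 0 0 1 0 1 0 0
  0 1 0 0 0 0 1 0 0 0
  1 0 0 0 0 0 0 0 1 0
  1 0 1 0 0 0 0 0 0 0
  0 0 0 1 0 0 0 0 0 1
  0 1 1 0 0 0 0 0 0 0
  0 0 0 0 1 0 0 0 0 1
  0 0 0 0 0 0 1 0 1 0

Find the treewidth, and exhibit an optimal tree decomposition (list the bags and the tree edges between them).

The largest bag has 3 vertices, giving width 2; this decomposition certifies tw(G) ≤ 2. Since 7–4–2–8–3–6–1–5–9–10–7 is a cycle in G, G is not acyclic. Forests are exactly the graphs of treewidth ≤ 1, so tw(G) ≥ 2. Combining the bounds, tw(G) = 2.

Treewidth 2.
Bags: B1 = {2, 4, 7}  B2 = {2, 7, 8}  B3 = {3, 7, 8}  B4 = {3, 6, 7}  B5 = {1, 6, 7}  B6 = {1, 5, 7}  B7 = {5, 7, 9}  B8 = {7, 9, 10}
Tree: B1–B2, B2–B3, B3–B4, B4–B5, B5–B6, B6–B7, B7–B8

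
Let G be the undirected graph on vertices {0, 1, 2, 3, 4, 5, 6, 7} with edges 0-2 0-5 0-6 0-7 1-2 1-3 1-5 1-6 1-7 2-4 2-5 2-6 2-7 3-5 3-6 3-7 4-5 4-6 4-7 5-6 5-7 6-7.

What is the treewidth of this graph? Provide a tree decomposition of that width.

Treewidth 4.
One optimal decomposition is:
Bags: B1 = {1, 2, 5, 6, 7}  B2 = {0, 2, 5, 6, 7}  B3 = {1, 3, 5, 6, 7}  B4 = {2, 4, 5, 6, 7}
Tree: B1–B2, B1–B3, B2–B4

Each bag holds 5 vertices, so the decomposition has width 4, which upper-bounds the treewidth. For the lower bound, the 5 vertices {0, 2, 5, 6, 7} are pairwise adjacent, and any tree decomposition puts a clique entirely inside one bag — forcing width ≥ 4. Combining the bounds, tw(G) = 4.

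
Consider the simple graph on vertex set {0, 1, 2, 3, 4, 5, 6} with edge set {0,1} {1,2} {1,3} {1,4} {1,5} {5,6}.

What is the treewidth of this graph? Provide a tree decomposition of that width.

Each bag holds 2 vertices, so the decomposition has width 1, which upper-bounds the treewidth. Any graph with an edge has treewidth ≥ 1, and G has the edge 2–1. Therefore the treewidth is 1.

Treewidth 1.
One such decomposition:
Bags: B1 = {1, 2}  B2 = {1, 4}  B3 = {0, 1}  B4 = {1, 3}  B5 = {1, 5}  B6 = {5, 6}
Tree: B1–B2, B1–B3, B2–B4, B2–B5, B5–B6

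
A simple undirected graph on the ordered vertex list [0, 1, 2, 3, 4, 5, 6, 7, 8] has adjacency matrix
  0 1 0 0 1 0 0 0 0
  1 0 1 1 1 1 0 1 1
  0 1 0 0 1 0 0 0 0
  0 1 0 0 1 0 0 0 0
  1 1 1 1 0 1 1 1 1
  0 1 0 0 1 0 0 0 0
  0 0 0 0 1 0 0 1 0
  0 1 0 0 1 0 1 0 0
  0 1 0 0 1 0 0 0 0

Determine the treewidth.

A width-2 tree decomposition is:
Bags: B1 = {1, 2, 4}  B2 = {0, 1, 4}  B3 = {1, 4, 7}  B4 = {1, 4, 8}  B5 = {4, 6, 7}  B6 = {1, 4, 5}  B7 = {1, 3, 4}
Tree: B1–B2, B2–B3, B3–B4, B3–B5, B1–B6, B6–B7
Every bag has size at most 3, so the width is 3 − 1 = 2 and tw(G) ≤ 2. Conversely, {0, 1, 4} is a clique of size 3, and the vertices of any clique must share a bag in every tree decomposition; so some bag has ≥ 3 vertices and tw(G) ≥ 2. Combining the bounds, tw(G) = 2.

2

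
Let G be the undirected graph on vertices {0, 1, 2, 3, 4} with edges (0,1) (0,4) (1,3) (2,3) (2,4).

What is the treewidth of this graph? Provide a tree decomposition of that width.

Treewidth 2.
One such decomposition:
Bags: B1 = {2, 3, 4}  B2 = {0, 3, 4}  B3 = {0, 1, 3}
Tree: B1–B2, B2–B3

Each bag holds 3 vertices, so the decomposition has width 2, which upper-bounds the treewidth. The edges 3–2–4–0–1–3 form a cycle, so G is not a tree and its treewidth is at least 2. Hence tw(G) = 2 exactly.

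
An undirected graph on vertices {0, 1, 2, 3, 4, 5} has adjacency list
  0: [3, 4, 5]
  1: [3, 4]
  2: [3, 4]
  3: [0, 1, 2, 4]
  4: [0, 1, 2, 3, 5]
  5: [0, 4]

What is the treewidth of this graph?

A width-2 tree decomposition is:
Bags: B1 = {1, 3, 4}  B2 = {0, 3, 4}  B3 = {2, 3, 4}  B4 = {0, 4, 5}
Tree: B1–B2, B2–B3, B2–B4
Every bag has size at most 3, so the width is 3 − 1 = 2 and tw(G) ≤ 2. Conversely, {0, 3, 4} is a clique of size 3, and the vertices of any clique must share a bag in every tree decomposition; so some bag has ≥ 3 vertices and tw(G) ≥ 2. The upper and lower bounds meet at 2, so that is the treewidth.

2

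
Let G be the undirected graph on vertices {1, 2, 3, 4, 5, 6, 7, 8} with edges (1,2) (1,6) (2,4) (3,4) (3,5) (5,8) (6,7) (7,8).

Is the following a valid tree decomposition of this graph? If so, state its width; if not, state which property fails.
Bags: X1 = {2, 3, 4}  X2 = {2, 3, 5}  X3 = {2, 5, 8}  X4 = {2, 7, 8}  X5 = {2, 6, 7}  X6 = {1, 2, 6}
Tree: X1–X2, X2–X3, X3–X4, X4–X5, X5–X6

Yes; width 2.

Vertex coverage: the bags together contain {1, 2, 3, 4, 5, 6, 7, 8}, the full vertex set. Edge coverage: each edge of G has both endpoints in at least one bag. Running intersection: for every vertex, the bags containing it form a connected subtree. All three properties hold, so this is a valid tree decomposition of width max|bag| − 1 = 2, and hence tw(G) ≤ 2.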